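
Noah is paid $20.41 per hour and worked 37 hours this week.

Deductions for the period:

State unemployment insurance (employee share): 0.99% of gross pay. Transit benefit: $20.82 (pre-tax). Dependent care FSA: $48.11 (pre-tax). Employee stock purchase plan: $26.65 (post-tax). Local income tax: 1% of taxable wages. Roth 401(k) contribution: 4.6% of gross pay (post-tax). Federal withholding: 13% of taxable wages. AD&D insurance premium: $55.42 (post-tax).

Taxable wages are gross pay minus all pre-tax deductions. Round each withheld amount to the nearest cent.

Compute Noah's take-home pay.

$465.88

Gross pay: 37 × $20.41 = $755.17
Transit benefit: $20.82
Dependent care FSA: $48.11
Pre-tax total = $20.82 + $48.11 = $68.93
Taxable wages = $755.17 − $68.93 = $686.24
Local income tax: $686.24 × 0.01 = $6.86
Federal withholding: $686.24 × 0.13 = $89.21
State unemployment insurance (employee share): $755.17 × 0.0099 = $7.48
Employee stock purchase plan: $26.65
Roth 401(k) contribution: $755.17 × 0.046 = $34.74
AD&D insurance premium: $55.42
Total deductions = $20.82 + $48.11 + $6.86 + $89.21 + $7.48 + $26.65 + $34.74 + $55.42 = $289.29
Net pay = $755.17 − $289.29 = $465.88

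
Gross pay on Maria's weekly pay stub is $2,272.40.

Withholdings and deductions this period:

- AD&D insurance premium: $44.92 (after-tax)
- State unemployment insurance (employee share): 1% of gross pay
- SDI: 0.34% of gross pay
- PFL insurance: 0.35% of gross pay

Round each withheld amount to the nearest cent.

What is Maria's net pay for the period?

$2,189.08

PFL insurance: $2,272.40 × 0.0035 = $7.95
State unemployment insurance (employee share): $2,272.40 × 0.01 = $22.72
SDI: $2,272.40 × 0.0034 = $7.73
AD&D insurance premium: $44.92
Total deductions = $7.95 + $22.72 + $7.73 + $44.92 = $83.32
Net pay = $2,272.40 − $83.32 = $2,189.08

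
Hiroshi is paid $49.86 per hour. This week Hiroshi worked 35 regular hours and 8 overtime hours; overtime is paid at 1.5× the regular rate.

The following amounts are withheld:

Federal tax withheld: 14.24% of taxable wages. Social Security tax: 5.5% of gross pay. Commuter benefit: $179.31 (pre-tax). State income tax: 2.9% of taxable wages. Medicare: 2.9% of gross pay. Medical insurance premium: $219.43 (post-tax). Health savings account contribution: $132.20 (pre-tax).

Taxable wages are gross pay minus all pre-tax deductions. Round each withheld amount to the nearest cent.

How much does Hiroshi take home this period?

$1,267.36

Regular pay: 35 × $49.86 = $1,745.10
Overtime pay: 8 × $49.86 × 1.5 = $598.32
Gross pay = $1,745.10 + $598.32 = $2,343.42
Commuter benefit: $179.31
Health savings account contribution: $132.20
Pre-tax total = $179.31 + $132.20 = $311.51
Taxable wages = $2,343.42 − $311.51 = $2,031.91
State income tax: $2,031.91 × 0.029 = $58.93
Federal tax withheld: $2,031.91 × 0.1424 = $289.34
Social Security tax: $2,343.42 × 0.055 = $128.89
Medicare: $2,343.42 × 0.029 = $67.96
Medical insurance premium: $219.43
Total deductions = $179.31 + $132.20 + $58.93 + $289.34 + $128.89 + $67.96 + $219.43 = $1,076.06
Net pay = $2,343.42 − $1,076.06 = $1,267.36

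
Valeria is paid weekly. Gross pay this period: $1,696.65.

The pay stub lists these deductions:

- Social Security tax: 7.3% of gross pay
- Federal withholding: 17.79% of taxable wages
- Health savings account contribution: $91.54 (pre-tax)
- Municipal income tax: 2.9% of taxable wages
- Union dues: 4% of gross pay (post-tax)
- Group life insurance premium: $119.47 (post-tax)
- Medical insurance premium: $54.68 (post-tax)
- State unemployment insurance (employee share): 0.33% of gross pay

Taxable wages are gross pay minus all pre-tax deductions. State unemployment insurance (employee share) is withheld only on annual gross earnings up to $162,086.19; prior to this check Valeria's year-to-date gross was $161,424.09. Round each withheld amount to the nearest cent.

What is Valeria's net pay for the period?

Health savings account contribution: $91.54
Taxable wages = $1,696.65 − $91.54 = $1,605.11
Federal withholding: $1,605.11 × 0.1779 = $285.55
Municipal income tax: $1,605.11 × 0.029 = $46.55
State unemployment insurance (employee share): only $162,086.19 − $161,424.09 = $662.10 of this check is subject → $662.10 × 0.0033 = $2.18
Social Security tax: $1,696.65 × 0.073 = $123.86
Union dues: $1,696.65 × 0.04 = $67.87
Group life insurance premium: $119.47
Medical insurance premium: $54.68
Total deductions = $91.54 + $285.55 + $46.55 + $2.18 + $123.86 + $67.87 + $119.47 + $54.68 = $791.70
Net pay = $1,696.65 − $791.70 = $904.95

$904.95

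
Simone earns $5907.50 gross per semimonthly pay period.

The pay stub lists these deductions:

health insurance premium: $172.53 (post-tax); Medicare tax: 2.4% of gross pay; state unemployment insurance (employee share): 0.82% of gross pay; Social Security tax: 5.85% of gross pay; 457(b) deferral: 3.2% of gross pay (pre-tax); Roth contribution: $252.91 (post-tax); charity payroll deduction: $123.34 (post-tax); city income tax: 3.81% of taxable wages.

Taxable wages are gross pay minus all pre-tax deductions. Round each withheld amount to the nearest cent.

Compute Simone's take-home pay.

457(b) deferral: $5907.50 × 0.032 = $189.04
Taxable wages = $5907.50 − $189.04 = $5718.46
City income tax: $5718.46 × 0.0381 = $217.87
Medicare tax: $5907.50 × 0.024 = $141.78
State unemployment insurance (employee share): $5907.50 × 0.0082 = $48.44
Social Security tax: $5907.50 × 0.0585 = $345.59
Roth contribution: $252.91
Health insurance premium: $172.53
Charity payroll deduction: $123.34
Total deductions = $189.04 + $217.87 + $141.78 + $48.44 + $345.59 + $252.91 + $172.53 + $123.34 = $1491.50
Net pay = $5907.50 − $1491.50 = $4416.00

$4416.00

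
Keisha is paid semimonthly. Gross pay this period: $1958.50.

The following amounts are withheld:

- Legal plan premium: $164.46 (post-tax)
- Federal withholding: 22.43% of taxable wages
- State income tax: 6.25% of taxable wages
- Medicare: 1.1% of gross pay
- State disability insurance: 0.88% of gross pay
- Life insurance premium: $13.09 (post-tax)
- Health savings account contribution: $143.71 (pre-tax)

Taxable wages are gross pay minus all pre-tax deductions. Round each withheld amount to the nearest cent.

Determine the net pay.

Health savings account contribution: $143.71
Taxable wages = $1958.50 − $143.71 = $1814.79
Federal withholding: $1814.79 × 0.2243 = $407.06
State income tax: $1814.79 × 0.0625 = $113.42
State disability insurance: $1958.50 × 0.0088 = $17.23
Medicare: $1958.50 × 0.011 = $21.54
Life insurance premium: $13.09
Legal plan premium: $164.46
Total deductions = $143.71 + $407.06 + $113.42 + $17.23 + $21.54 + $13.09 + $164.46 = $880.51
Net pay = $1958.50 − $880.51 = $1077.99

$1077.99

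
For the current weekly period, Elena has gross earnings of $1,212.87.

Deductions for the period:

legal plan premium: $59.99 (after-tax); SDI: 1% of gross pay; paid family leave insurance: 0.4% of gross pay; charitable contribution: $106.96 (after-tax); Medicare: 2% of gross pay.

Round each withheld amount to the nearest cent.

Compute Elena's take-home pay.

Paid family leave insurance: $1,212.87 × 0.004 = $4.85
SDI: $1,212.87 × 0.01 = $12.13
Medicare: $1,212.87 × 0.02 = $24.26
Legal plan premium: $59.99
Charitable contribution: $106.96
Total deductions = $4.85 + $12.13 + $24.26 + $59.99 + $106.96 = $208.19
Net pay = $1,212.87 − $208.19 = $1,004.68

$1,004.68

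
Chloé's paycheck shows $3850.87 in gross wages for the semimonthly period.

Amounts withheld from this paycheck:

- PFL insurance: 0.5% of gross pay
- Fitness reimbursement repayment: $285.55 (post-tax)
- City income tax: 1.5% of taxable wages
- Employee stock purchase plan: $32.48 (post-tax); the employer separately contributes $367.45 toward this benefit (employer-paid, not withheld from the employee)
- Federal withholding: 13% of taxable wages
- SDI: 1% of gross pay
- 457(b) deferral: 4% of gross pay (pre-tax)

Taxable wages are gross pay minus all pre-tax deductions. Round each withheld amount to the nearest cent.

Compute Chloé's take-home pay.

$2785.01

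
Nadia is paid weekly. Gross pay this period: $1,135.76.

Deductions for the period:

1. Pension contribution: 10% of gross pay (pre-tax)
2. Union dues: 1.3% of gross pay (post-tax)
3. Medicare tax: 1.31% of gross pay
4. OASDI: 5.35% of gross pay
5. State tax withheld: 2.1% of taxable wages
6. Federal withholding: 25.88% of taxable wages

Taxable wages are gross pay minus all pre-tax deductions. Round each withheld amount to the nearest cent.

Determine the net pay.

$645.77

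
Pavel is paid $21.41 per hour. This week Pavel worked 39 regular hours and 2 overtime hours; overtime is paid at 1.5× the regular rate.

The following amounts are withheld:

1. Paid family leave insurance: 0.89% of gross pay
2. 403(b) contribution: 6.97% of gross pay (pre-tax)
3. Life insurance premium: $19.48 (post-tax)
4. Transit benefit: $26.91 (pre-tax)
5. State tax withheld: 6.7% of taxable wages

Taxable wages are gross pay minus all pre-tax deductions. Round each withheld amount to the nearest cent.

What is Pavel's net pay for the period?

$727.90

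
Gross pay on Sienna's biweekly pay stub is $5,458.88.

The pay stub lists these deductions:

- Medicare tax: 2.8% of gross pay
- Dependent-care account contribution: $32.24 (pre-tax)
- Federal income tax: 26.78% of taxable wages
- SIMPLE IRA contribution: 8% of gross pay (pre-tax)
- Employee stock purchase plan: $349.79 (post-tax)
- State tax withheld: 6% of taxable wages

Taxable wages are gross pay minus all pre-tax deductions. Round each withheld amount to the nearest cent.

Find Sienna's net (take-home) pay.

SIMPLE IRA contribution: $5,458.88 × 0.08 = $436.71
Dependent-care account contribution: $32.24
Pre-tax total = $436.71 + $32.24 = $468.95
Taxable wages = $5,458.88 − $468.95 = $4,989.93
Federal income tax: $4,989.93 × 0.2678 = $1,336.30
State tax withheld: $4,989.93 × 0.06 = $299.40
Medicare tax: $5,458.88 × 0.028 = $152.85
Employee stock purchase plan: $349.79
Total deductions = $436.71 + $32.24 + $1,336.30 + $299.40 + $152.85 + $349.79 = $2,607.29
Net pay = $5,458.88 − $2,607.29 = $2,851.59

$2,851.59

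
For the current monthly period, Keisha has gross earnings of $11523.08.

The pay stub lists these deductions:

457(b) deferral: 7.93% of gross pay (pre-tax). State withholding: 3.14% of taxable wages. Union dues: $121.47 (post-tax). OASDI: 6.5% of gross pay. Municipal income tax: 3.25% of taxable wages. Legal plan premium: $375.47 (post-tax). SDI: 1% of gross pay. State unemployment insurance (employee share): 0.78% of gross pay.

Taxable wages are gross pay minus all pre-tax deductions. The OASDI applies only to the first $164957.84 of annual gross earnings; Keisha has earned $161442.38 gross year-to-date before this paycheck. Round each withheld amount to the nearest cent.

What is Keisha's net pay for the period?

457(b) deferral: $11523.08 × 0.0793 = $913.78
Taxable wages = $11523.08 − $913.78 = $10609.30
State withholding: $10609.30 × 0.0314 = $333.13
Municipal income tax: $10609.30 × 0.0325 = $344.80
State unemployment insurance (employee share): $11523.08 × 0.0078 = $89.88
OASDI: only $164957.84 − $161442.38 = $3515.46 of this check is subject → $3515.46 × 0.065 = $228.50
SDI: $11523.08 × 0.01 = $115.23
Legal plan premium: $375.47
Union dues: $121.47
Total deductions = $913.78 + $333.13 + $344.80 + $89.88 + $228.50 + $115.23 + $375.47 + $121.47 = $2522.26
Net pay = $11523.08 − $2522.26 = $9000.82

$9000.82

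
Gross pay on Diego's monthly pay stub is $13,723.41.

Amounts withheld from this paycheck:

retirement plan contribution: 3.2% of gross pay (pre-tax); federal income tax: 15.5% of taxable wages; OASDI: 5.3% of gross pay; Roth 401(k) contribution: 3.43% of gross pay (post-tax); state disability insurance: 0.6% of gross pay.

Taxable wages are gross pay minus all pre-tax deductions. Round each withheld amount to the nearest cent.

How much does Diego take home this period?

Retirement plan contribution: $13,723.41 × 0.032 = $439.15
Taxable wages = $13,723.41 − $439.15 = $13,284.26
Federal income tax: $13,284.26 × 0.155 = $2,059.06
State disability insurance: $13,723.41 × 0.006 = $82.34
OASDI: $13,723.41 × 0.053 = $727.34
Roth 401(k) contribution: $13,723.41 × 0.0343 = $470.71
Total deductions = $439.15 + $2,059.06 + $82.34 + $727.34 + $470.71 = $3,778.60
Net pay = $13,723.41 − $3,778.60 = $9,944.81

$9,944.81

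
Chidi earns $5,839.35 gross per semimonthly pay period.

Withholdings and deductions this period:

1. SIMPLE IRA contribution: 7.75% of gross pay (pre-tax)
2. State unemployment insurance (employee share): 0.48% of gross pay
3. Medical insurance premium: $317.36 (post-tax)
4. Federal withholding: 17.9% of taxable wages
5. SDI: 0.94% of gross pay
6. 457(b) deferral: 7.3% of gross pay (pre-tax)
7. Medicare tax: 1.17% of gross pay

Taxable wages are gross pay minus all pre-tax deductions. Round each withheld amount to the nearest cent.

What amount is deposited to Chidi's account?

$3,604.00

SIMPLE IRA contribution: $5,839.35 × 0.0775 = $452.55
457(b) deferral: $5,839.35 × 0.073 = $426.27
Pre-tax total = $452.55 + $426.27 = $878.82
Taxable wages = $5,839.35 − $878.82 = $4,960.53
Federal withholding: $4,960.53 × 0.179 = $887.93
Medicare tax: $5,839.35 × 0.0117 = $68.32
SDI: $5,839.35 × 0.0094 = $54.89
State unemployment insurance (employee share): $5,839.35 × 0.0048 = $28.03
Medical insurance premium: $317.36
Total deductions = $452.55 + $426.27 + $887.93 + $68.32 + $54.89 + $28.03 + $317.36 = $2,235.35
Net pay = $5,839.35 − $2,235.35 = $3,604.00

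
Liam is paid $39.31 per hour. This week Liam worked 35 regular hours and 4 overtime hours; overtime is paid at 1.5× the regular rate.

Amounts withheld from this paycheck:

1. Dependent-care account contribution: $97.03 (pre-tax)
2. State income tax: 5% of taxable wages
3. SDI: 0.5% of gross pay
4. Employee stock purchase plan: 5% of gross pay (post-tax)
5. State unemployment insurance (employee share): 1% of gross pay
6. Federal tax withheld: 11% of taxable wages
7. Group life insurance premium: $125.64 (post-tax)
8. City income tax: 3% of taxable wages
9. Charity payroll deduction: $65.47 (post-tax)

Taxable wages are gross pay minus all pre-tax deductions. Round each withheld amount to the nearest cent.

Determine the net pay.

$931.02

Regular pay: 35 × $39.31 = $1,375.85
Overtime pay: 4 × $39.31 × 1.5 = $235.86
Gross pay = $1,375.85 + $235.86 = $1,611.71
Dependent-care account contribution: $97.03
Taxable wages = $1,611.71 − $97.03 = $1,514.68
Federal tax withheld: $1,514.68 × 0.11 = $166.61
City income tax: $1,514.68 × 0.03 = $45.44
State income tax: $1,514.68 × 0.05 = $75.73
SDI: $1,611.71 × 0.005 = $8.06
State unemployment insurance (employee share): $1,611.71 × 0.01 = $16.12
Charity payroll deduction: $65.47
Employee stock purchase plan: $1,611.71 × 0.05 = $80.59
Group life insurance premium: $125.64
Total deductions = $97.03 + $166.61 + $45.44 + $75.73 + $8.06 + $16.12 + $65.47 + $80.59 + $125.64 = $680.69
Net pay = $1,611.71 − $680.69 = $931.02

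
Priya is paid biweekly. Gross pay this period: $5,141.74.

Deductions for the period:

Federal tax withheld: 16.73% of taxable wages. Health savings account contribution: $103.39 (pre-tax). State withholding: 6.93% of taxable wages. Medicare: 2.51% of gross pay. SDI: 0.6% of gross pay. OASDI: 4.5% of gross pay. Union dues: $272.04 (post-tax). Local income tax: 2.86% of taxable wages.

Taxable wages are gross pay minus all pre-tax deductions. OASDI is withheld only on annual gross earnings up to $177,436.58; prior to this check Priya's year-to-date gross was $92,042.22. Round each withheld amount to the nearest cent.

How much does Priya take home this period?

Health savings account contribution: $103.39
Taxable wages = $5,141.74 − $103.39 = $5,038.35
Local income tax: $5,038.35 × 0.0286 = $144.10
State withholding: $5,038.35 × 0.0693 = $349.16
Federal tax withheld: $5,038.35 × 0.1673 = $842.92
SDI: $5,141.74 × 0.006 = $30.85
OASDI: cap not yet reached, full $5,141.74 is subject → $5,141.74 × 0.045 = $231.38
Medicare: $5,141.74 × 0.0251 = $129.06
Union dues: $272.04
Total deductions = $103.39 + $144.10 + $349.16 + $842.92 + $30.85 + $231.38 + $129.06 + $272.04 = $2,102.90
Net pay = $5,141.74 − $2,102.90 = $3,038.84

$3,038.84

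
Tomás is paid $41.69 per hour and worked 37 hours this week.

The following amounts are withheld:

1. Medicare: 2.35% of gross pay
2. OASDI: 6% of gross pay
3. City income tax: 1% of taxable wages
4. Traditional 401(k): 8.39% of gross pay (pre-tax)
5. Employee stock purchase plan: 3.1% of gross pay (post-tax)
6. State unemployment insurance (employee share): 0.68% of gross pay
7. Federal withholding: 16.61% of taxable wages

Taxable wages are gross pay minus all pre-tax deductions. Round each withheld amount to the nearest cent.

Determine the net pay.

Gross pay: 37 × $41.69 = $1,542.53
Traditional 401(k): $1,542.53 × 0.0839 = $129.42
Taxable wages = $1,542.53 − $129.42 = $1,413.11
Federal withholding: $1,413.11 × 0.1661 = $234.72
City income tax: $1,413.11 × 0.01 = $14.13
State unemployment insurance (employee share): $1,542.53 × 0.0068 = $10.49
OASDI: $1,542.53 × 0.06 = $92.55
Medicare: $1,542.53 × 0.0235 = $36.25
Employee stock purchase plan: $1,542.53 × 0.031 = $47.82
Total deductions = $129.42 + $234.72 + $14.13 + $10.49 + $92.55 + $36.25 + $47.82 = $565.38
Net pay = $1,542.53 − $565.38 = $977.15

$977.15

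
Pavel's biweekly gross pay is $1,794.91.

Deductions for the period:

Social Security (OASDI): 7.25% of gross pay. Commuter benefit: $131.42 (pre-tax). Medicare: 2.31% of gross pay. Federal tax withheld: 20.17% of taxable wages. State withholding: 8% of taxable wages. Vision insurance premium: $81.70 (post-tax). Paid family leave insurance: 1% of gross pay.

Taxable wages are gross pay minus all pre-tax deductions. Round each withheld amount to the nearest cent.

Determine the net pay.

Commuter benefit: $131.42
Taxable wages = $1,794.91 − $131.42 = $1,663.49
State withholding: $1,663.49 × 0.08 = $133.08
Federal tax withheld: $1,663.49 × 0.2017 = $335.53
Social Security (OASDI): $1,794.91 × 0.0725 = $130.13
Paid family leave insurance: $1,794.91 × 0.01 = $17.95
Medicare: $1,794.91 × 0.0231 = $41.46
Vision insurance premium: $81.70
Total deductions = $131.42 + $133.08 + $335.53 + $130.13 + $17.95 + $41.46 + $81.70 = $871.27
Net pay = $1,794.91 − $871.27 = $923.64

$923.64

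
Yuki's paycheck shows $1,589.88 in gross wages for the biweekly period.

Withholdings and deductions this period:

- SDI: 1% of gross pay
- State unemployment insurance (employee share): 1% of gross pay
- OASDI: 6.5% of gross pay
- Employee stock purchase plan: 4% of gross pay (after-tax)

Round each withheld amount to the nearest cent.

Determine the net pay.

$1,391.14

OASDI: $1,589.88 × 0.065 = $103.34
State unemployment insurance (employee share): $1,589.88 × 0.01 = $15.90
SDI: $1,589.88 × 0.01 = $15.90
Employee stock purchase plan: $1,589.88 × 0.04 = $63.60
Total deductions = $103.34 + $15.90 + $15.90 + $63.60 = $198.74
Net pay = $1,589.88 − $198.74 = $1,391.14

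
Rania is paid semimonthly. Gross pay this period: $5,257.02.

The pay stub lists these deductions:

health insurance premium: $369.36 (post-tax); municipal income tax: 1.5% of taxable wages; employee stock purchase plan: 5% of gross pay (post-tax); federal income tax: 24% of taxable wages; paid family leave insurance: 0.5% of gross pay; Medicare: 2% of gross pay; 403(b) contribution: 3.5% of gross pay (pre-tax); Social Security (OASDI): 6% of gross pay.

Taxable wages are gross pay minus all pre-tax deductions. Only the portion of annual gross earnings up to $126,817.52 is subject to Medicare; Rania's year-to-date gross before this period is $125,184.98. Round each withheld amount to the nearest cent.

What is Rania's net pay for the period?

$2,772.83

403(b) contribution: $5,257.02 × 0.035 = $184.00
Taxable wages = $5,257.02 − $184.00 = $5,073.02
Municipal income tax: $5,073.02 × 0.015 = $76.10
Federal income tax: $5,073.02 × 0.24 = $1,217.52
Social Security (OASDI): $5,257.02 × 0.06 = $315.42
Paid family leave insurance: $5,257.02 × 0.005 = $26.29
Medicare: only $126,817.52 − $125,184.98 = $1,632.54 of this check is subject → $1,632.54 × 0.02 = $32.65
Health insurance premium: $369.36
Employee stock purchase plan: $5,257.02 × 0.05 = $262.85
Total deductions = $184.00 + $76.10 + $1,217.52 + $315.42 + $26.29 + $32.65 + $369.36 + $262.85 = $2,484.19
Net pay = $5,257.02 − $2,484.19 = $2,772.83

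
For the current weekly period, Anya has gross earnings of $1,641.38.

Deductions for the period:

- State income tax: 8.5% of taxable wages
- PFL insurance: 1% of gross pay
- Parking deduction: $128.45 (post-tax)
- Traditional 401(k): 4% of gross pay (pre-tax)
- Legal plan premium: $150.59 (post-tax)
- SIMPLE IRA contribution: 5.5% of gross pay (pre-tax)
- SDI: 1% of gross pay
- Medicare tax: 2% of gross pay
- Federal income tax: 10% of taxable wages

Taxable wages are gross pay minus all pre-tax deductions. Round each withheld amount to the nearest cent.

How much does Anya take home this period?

SIMPLE IRA contribution: $1,641.38 × 0.055 = $90.28
Traditional 401(k): $1,641.38 × 0.04 = $65.66
Pre-tax total = $90.28 + $65.66 = $155.94
Taxable wages = $1,641.38 − $155.94 = $1,485.44
State income tax: $1,485.44 × 0.085 = $126.26
Federal income tax: $1,485.44 × 0.1 = $148.54
SDI: $1,641.38 × 0.01 = $16.41
PFL insurance: $1,641.38 × 0.01 = $16.41
Medicare tax: $1,641.38 × 0.02 = $32.83
Legal plan premium: $150.59
Parking deduction: $128.45
Total deductions = $90.28 + $65.66 + $126.26 + $148.54 + $16.41 + $16.41 + $32.83 + $150.59 + $128.45 = $775.43
Net pay = $1,641.38 − $775.43 = $865.95

$865.95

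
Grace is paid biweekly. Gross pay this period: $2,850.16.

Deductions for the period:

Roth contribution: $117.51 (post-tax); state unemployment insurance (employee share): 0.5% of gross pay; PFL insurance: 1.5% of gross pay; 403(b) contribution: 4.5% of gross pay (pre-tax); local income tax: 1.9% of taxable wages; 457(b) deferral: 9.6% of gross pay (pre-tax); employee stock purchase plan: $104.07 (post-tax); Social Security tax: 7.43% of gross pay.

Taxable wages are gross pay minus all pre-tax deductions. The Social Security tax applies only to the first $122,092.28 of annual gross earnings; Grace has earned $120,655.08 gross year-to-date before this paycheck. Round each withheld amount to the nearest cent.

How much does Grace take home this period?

403(b) contribution: $2,850.16 × 0.045 = $128.26
457(b) deferral: $2,850.16 × 0.096 = $273.62
Pre-tax total = $128.26 + $273.62 = $401.88
Taxable wages = $2,850.16 − $401.88 = $2,448.28
Local income tax: $2,448.28 × 0.019 = $46.52
State unemployment insurance (employee share): $2,850.16 × 0.005 = $14.25
Social Security tax: only $122,092.28 − $120,655.08 = $1,437.20 of this check is subject → $1,437.20 × 0.0743 = $106.78
PFL insurance: $2,850.16 × 0.015 = $42.75
Roth contribution: $117.51
Employee stock purchase plan: $104.07
Total deductions = $128.26 + $273.62 + $46.52 + $14.25 + $106.78 + $42.75 + $117.51 + $104.07 = $833.76
Net pay = $2,850.16 − $833.76 = $2,016.40

$2,016.40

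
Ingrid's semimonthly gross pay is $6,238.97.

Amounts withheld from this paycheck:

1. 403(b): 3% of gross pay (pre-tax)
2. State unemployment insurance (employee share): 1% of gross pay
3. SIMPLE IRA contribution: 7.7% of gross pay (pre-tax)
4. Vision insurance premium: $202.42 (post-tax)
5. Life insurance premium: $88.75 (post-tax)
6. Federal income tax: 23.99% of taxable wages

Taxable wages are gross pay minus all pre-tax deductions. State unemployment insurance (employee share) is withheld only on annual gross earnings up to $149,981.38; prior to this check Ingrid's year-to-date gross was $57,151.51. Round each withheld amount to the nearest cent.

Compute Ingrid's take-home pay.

$3,881.26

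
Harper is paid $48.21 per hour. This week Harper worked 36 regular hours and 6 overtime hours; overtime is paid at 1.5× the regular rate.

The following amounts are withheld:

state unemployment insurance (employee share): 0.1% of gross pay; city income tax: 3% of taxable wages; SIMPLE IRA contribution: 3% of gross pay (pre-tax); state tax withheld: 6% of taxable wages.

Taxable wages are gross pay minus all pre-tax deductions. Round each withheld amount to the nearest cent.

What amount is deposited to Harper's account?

Regular pay: 36 × $48.21 = $1,735.56
Overtime pay: 6 × $48.21 × 1.5 = $433.89
Gross pay = $1,735.56 + $433.89 = $2,169.45
SIMPLE IRA contribution: $2,169.45 × 0.03 = $65.08
Taxable wages = $2,169.45 − $65.08 = $2,104.37
State tax withheld: $2,104.37 × 0.06 = $126.26
City income tax: $2,104.37 × 0.03 = $63.13
State unemployment insurance (employee share): $2,169.45 × 0.001 = $2.17
Total deductions = $65.08 + $126.26 + $63.13 + $2.17 = $256.64
Net pay = $2,169.45 − $256.64 = $1,912.81

$1,912.81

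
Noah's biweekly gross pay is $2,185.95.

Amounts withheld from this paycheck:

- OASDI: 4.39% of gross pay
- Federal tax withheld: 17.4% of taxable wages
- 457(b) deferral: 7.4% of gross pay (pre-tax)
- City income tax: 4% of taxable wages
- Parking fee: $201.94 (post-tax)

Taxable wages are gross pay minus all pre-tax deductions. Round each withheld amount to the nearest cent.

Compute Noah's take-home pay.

457(b) deferral: $2,185.95 × 0.074 = $161.76
Taxable wages = $2,185.95 − $161.76 = $2,024.19
Federal tax withheld: $2,024.19 × 0.174 = $352.21
City income tax: $2,024.19 × 0.04 = $80.97
OASDI: $2,185.95 × 0.0439 = $95.96
Parking fee: $201.94
Total deductions = $161.76 + $352.21 + $80.97 + $95.96 + $201.94 = $892.84
Net pay = $2,185.95 − $892.84 = $1,293.11

$1,293.11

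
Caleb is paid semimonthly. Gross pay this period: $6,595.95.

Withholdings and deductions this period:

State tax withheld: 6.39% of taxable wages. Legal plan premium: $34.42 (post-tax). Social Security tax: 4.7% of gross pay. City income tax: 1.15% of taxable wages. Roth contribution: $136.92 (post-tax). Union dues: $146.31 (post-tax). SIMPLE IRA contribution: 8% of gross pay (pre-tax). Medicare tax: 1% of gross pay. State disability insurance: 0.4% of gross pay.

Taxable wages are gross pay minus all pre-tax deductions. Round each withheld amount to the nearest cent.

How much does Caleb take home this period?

SIMPLE IRA contribution: $6,595.95 × 0.08 = $527.68
Taxable wages = $6,595.95 − $527.68 = $6,068.27
State tax withheld: $6,068.27 × 0.0639 = $387.76
City income tax: $6,068.27 × 0.0115 = $69.79
Social Security tax: $6,595.95 × 0.047 = $310.01
State disability insurance: $6,595.95 × 0.004 = $26.38
Medicare tax: $6,595.95 × 0.01 = $65.96
Roth contribution: $136.92
Legal plan premium: $34.42
Union dues: $146.31
Total deductions = $527.68 + $387.76 + $69.79 + $310.01 + $26.38 + $65.96 + $136.92 + $34.42 + $146.31 = $1,705.23
Net pay = $6,595.95 − $1,705.23 = $4,890.72

$4,890.72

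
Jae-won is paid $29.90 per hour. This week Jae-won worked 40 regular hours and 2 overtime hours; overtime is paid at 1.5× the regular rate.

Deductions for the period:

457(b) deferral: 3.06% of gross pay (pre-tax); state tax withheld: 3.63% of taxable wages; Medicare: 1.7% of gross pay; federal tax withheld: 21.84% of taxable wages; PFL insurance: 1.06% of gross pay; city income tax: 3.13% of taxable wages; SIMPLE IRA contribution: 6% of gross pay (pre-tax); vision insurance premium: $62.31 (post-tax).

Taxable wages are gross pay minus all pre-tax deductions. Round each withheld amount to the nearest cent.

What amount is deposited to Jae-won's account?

$737.02

Regular pay: 40 × $29.90 = $1196.00
Overtime pay: 2 × $29.90 × 1.5 = $89.70
Gross pay = $1196.00 + $89.70 = $1285.70
SIMPLE IRA contribution: $1285.70 × 0.06 = $77.14
457(b) deferral: $1285.70 × 0.0306 = $39.34
Pre-tax total = $77.14 + $39.34 = $116.48
Taxable wages = $1285.70 − $116.48 = $1169.22
Federal tax withheld: $1169.22 × 0.2184 = $255.36
City income tax: $1169.22 × 0.0313 = $36.60
State tax withheld: $1169.22 × 0.0363 = $42.44
PFL insurance: $1285.70 × 0.0106 = $13.63
Medicare: $1285.70 × 0.017 = $21.86
Vision insurance premium: $62.31
Total deductions = $77.14 + $39.34 + $255.36 + $36.60 + $42.44 + $13.63 + $21.86 + $62.31 = $548.68
Net pay = $1285.70 − $548.68 = $737.02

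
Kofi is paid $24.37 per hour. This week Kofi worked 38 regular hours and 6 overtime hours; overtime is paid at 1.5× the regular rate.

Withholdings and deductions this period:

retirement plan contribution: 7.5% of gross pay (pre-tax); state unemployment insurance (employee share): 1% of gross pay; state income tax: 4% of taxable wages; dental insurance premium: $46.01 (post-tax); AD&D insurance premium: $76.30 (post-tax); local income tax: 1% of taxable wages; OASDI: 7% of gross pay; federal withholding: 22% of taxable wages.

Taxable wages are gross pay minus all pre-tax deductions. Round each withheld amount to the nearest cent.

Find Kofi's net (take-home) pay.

$559.49

Regular pay: 38 × $24.37 = $926.06
Overtime pay: 6 × $24.37 × 1.5 = $219.33
Gross pay = $926.06 + $219.33 = $1,145.39
Retirement plan contribution: $1,145.39 × 0.075 = $85.90
Taxable wages = $1,145.39 − $85.90 = $1,059.49
State income tax: $1,059.49 × 0.04 = $42.38
Local income tax: $1,059.49 × 0.01 = $10.59
Federal withholding: $1,059.49 × 0.22 = $233.09
State unemployment insurance (employee share): $1,145.39 × 0.01 = $11.45
OASDI: $1,145.39 × 0.07 = $80.18
AD&D insurance premium: $76.30
Dental insurance premium: $46.01
Total deductions = $85.90 + $42.38 + $10.59 + $233.09 + $11.45 + $80.18 + $76.30 + $46.01 = $585.90
Net pay = $1,145.39 − $585.90 = $559.49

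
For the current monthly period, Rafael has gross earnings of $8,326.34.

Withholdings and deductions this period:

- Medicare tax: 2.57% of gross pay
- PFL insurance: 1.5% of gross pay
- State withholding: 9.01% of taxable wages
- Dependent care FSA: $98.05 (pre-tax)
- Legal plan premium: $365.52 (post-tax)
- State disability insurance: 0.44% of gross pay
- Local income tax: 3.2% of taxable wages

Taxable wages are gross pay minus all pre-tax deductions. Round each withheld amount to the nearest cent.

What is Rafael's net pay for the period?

Dependent care FSA: $98.05
Taxable wages = $8,326.34 − $98.05 = $8,228.29
State withholding: $8,228.29 × 0.0901 = $741.37
Local income tax: $8,228.29 × 0.032 = $263.31
Medicare tax: $8,326.34 × 0.0257 = $213.99
State disability insurance: $8,326.34 × 0.0044 = $36.64
PFL insurance: $8,326.34 × 0.015 = $124.90
Legal plan premium: $365.52
Total deductions = $98.05 + $741.37 + $263.31 + $213.99 + $36.64 + $124.90 + $365.52 = $1,843.78
Net pay = $8,326.34 − $1,843.78 = $6,482.56

$6,482.56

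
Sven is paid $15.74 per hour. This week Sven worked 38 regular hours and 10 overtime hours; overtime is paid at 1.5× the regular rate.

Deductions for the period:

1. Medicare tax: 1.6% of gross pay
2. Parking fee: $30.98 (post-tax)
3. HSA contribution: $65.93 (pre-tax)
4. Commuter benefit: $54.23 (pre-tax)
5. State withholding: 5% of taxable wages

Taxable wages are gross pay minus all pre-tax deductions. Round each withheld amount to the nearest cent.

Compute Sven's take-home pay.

Regular pay: 38 × $15.74 = $598.12
Overtime pay: 10 × $15.74 × 1.5 = $236.10
Gross pay = $598.12 + $236.10 = $834.22
HSA contribution: $65.93
Commuter benefit: $54.23
Pre-tax total = $65.93 + $54.23 = $120.16
Taxable wages = $834.22 − $120.16 = $714.06
State withholding: $714.06 × 0.05 = $35.70
Medicare tax: $834.22 × 0.016 = $13.35
Parking fee: $30.98
Total deductions = $65.93 + $54.23 + $35.70 + $13.35 + $30.98 = $200.19
Net pay = $834.22 − $200.19 = $634.03

$634.03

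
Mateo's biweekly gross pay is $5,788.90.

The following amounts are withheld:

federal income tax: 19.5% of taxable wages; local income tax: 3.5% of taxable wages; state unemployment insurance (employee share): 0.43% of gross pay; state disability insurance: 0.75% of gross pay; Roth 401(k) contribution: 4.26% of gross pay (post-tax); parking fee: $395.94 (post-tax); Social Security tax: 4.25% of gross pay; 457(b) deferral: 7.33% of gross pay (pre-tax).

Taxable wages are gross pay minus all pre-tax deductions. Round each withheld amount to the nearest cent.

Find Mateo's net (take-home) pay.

457(b) deferral: $5,788.90 × 0.0733 = $424.33
Taxable wages = $5,788.90 − $424.33 = $5,364.57
Local income tax: $5,364.57 × 0.035 = $187.76
Federal income tax: $5,364.57 × 0.195 = $1,046.09
State disability insurance: $5,788.90 × 0.0075 = $43.42
State unemployment insurance (employee share): $5,788.90 × 0.0043 = $24.89
Social Security tax: $5,788.90 × 0.0425 = $246.03
Roth 401(k) contribution: $5,788.90 × 0.0426 = $246.61
Parking fee: $395.94
Total deductions = $424.33 + $187.76 + $1,046.09 + $43.42 + $24.89 + $246.03 + $246.61 + $395.94 = $2,615.07
Net pay = $5,788.90 − $2,615.07 = $3,173.83

$3,173.83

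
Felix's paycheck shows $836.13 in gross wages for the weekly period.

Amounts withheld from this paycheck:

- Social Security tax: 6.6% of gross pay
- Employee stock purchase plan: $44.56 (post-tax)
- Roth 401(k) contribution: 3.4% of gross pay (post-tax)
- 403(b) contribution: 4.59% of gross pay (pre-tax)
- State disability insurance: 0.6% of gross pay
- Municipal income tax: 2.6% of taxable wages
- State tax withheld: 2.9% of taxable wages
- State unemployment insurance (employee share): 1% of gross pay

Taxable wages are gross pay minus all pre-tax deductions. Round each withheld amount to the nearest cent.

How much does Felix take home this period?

$612.33

403(b) contribution: $836.13 × 0.0459 = $38.38
Taxable wages = $836.13 − $38.38 = $797.75
State tax withheld: $797.75 × 0.029 = $23.13
Municipal income tax: $797.75 × 0.026 = $20.74
Social Security tax: $836.13 × 0.066 = $55.18
State disability insurance: $836.13 × 0.006 = $5.02
State unemployment insurance (employee share): $836.13 × 0.01 = $8.36
Employee stock purchase plan: $44.56
Roth 401(k) contribution: $836.13 × 0.034 = $28.43
Total deductions = $38.38 + $23.13 + $20.74 + $55.18 + $5.02 + $8.36 + $44.56 + $28.43 = $223.80
Net pay = $836.13 − $223.80 = $612.33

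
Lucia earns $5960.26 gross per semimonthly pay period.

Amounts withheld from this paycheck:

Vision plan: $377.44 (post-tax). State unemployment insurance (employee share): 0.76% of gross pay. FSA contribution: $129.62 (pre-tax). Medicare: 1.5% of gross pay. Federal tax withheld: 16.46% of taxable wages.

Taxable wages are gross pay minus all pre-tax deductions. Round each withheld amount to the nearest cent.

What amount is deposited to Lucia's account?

$4358.78

FSA contribution: $129.62
Taxable wages = $5960.26 − $129.62 = $5830.64
Federal tax withheld: $5830.64 × 0.1646 = $959.72
State unemployment insurance (employee share): $5960.26 × 0.0076 = $45.30
Medicare: $5960.26 × 0.015 = $89.40
Vision plan: $377.44
Total deductions = $129.62 + $959.72 + $45.30 + $89.40 + $377.44 = $1601.48
Net pay = $5960.26 − $1601.48 = $4358.78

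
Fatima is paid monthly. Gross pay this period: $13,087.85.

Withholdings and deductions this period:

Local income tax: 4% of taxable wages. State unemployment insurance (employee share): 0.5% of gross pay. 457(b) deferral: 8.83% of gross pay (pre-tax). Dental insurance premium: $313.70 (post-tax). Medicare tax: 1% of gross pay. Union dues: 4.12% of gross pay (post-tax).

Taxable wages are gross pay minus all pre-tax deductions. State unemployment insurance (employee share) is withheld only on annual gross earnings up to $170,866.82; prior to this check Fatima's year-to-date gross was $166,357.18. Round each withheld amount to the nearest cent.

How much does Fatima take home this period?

$10,448.55

457(b) deferral: $13,087.85 × 0.0883 = $1,155.66
Taxable wages = $13,087.85 − $1,155.66 = $11,932.19
Local income tax: $11,932.19 × 0.04 = $477.29
State unemployment insurance (employee share): only $170,866.82 − $166,357.18 = $4,509.64 of this check is subject → $4,509.64 × 0.005 = $22.55
Medicare tax: $13,087.85 × 0.01 = $130.88
Dental insurance premium: $313.70
Union dues: $13,087.85 × 0.0412 = $539.22
Total deductions = $1,155.66 + $477.29 + $22.55 + $130.88 + $313.70 + $539.22 = $2,639.30
Net pay = $13,087.85 − $2,639.30 = $10,448.55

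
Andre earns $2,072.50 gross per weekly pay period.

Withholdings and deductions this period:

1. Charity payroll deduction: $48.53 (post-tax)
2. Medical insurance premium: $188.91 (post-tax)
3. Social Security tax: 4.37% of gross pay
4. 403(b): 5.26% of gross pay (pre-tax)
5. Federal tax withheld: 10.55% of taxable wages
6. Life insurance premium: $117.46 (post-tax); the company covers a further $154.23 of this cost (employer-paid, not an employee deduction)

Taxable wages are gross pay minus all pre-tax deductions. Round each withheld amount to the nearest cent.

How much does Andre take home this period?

403(b): $2,072.50 × 0.0526 = $109.01
Taxable wages = $2,072.50 − $109.01 = $1,963.49
Federal tax withheld: $1,963.49 × 0.1055 = $207.15
Social Security tax: $2,072.50 × 0.0437 = $90.57
Charity payroll deduction: $48.53
Medical insurance premium: $188.91
Life insurance premium: $117.46
(Employer's $154.23 toward life insurance premium is not withheld from the employee.)
Total deductions = $109.01 + $207.15 + $90.57 + $48.53 + $188.91 + $117.46 = $761.63
Net pay = $2,072.50 − $761.63 = $1,310.87

$1,310.87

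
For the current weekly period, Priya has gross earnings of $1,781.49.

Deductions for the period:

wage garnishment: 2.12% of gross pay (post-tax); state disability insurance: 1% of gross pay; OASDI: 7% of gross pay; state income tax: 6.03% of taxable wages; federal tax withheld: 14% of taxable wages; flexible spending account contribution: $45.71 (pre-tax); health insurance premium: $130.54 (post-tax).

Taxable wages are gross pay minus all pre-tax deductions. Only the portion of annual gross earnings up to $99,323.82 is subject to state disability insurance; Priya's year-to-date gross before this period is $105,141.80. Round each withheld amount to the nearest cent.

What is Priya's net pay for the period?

$1,095.09

Flexible spending account contribution: $45.71
Taxable wages = $1,781.49 − $45.71 = $1,735.78
State income tax: $1,735.78 × 0.0603 = $104.67
Federal tax withheld: $1,735.78 × 0.14 = $243.01
OASDI: $1,781.49 × 0.07 = $124.70
State disability insurance: annual cap $99,323.82 already reached (YTD $105,141.80), so $0.00
Health insurance premium: $130.54
Wage garnishment: $1,781.49 × 0.0212 = $37.77
Total deductions = $45.71 + $104.67 + $243.01 + $124.70 + $0.00 + $130.54 + $37.77 = $686.40
Net pay = $1,781.49 − $686.40 = $1,095.09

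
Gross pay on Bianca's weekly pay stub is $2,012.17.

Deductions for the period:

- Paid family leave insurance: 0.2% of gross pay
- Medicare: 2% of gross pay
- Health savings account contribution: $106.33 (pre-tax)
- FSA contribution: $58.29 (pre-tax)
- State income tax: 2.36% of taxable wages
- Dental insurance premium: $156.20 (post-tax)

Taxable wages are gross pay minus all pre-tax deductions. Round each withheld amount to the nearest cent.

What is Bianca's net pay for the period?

Health savings account contribution: $106.33
FSA contribution: $58.29
Pre-tax total = $106.33 + $58.29 = $164.62
Taxable wages = $2,012.17 − $164.62 = $1,847.55
State income tax: $1,847.55 × 0.0236 = $43.60
Medicare: $2,012.17 × 0.02 = $40.24
Paid family leave insurance: $2,012.17 × 0.002 = $4.02
Dental insurance premium: $156.20
Total deductions = $106.33 + $58.29 + $43.60 + $40.24 + $4.02 + $156.20 = $408.68
Net pay = $2,012.17 − $408.68 = $1,603.49

$1,603.49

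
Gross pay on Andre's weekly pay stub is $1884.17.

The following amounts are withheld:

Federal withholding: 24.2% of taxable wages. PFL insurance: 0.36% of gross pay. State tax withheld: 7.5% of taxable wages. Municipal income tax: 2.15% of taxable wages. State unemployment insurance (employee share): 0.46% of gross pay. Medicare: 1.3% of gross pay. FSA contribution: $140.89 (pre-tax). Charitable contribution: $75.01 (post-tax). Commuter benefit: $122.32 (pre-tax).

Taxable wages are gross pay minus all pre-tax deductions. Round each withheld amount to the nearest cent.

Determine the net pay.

$957.32

FSA contribution: $140.89
Commuter benefit: $122.32
Pre-tax total = $140.89 + $122.32 = $263.21
Taxable wages = $1884.17 − $263.21 = $1620.96
State tax withheld: $1620.96 × 0.075 = $121.57
Federal withholding: $1620.96 × 0.242 = $392.27
Municipal income tax: $1620.96 × 0.0215 = $34.85
PFL insurance: $1884.17 × 0.0036 = $6.78
State unemployment insurance (employee share): $1884.17 × 0.0046 = $8.67
Medicare: $1884.17 × 0.013 = $24.49
Charitable contribution: $75.01
Total deductions = $140.89 + $122.32 + $121.57 + $392.27 + $34.85 + $6.78 + $8.67 + $24.49 + $75.01 = $926.85
Net pay = $1884.17 − $926.85 = $957.32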